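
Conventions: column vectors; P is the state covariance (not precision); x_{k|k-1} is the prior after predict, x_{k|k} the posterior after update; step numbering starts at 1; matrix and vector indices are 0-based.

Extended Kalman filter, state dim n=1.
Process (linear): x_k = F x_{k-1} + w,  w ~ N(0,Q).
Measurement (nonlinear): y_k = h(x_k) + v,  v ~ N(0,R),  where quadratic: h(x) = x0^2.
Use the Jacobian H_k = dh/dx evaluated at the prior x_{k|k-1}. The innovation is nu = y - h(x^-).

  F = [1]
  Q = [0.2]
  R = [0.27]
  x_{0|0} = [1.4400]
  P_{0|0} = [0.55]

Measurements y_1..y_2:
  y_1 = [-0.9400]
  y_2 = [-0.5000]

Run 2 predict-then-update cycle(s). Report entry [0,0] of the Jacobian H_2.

step 1: x^-=[1.4400]  P^-=[0.7500]  H_jac=[2.8800]  S=[6.4908]  K=[0.3328]  nu=[-3.0136]  x^+=[0.4371]  P^+=[0.0312]
step 2: x^-=[0.4371]  P^-=[0.2312]  H_jac=[0.8743]  S=[0.4467]  K=[0.4525]  nu=[-0.6911]  x^+=[0.1244]  P^+=[0.1397]

H_jac[0,0] = 0.8743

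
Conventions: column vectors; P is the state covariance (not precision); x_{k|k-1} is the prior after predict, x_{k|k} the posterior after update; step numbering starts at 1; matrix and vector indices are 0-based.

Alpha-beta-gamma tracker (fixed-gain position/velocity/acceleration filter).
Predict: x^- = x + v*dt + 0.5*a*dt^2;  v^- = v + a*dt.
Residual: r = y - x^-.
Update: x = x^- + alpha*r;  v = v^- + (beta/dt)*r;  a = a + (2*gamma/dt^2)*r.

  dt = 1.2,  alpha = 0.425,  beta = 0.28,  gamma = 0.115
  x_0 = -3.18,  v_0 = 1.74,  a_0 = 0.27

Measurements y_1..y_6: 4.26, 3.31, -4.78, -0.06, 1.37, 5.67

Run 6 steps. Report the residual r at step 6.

resid = 12.0096

step 1: x_pred=-0.8976  r=5.1576  x^+=1.2944  v^+=3.2674  a^+=1.0938
step 2: x_pred=6.0028  r=-2.6928  x^+=4.8584  v^+=3.9517  a^+=0.6637
step 3: x_pred=10.0782  r=-14.8582  x^+=3.7635  v^+=1.2812  a^+=-1.7095
step 4: x_pred=4.0700  r=-4.1300  x^+=2.3148  v^+=-1.7339  a^+=-2.3692
step 5: x_pred=-1.4718  r=2.8418  x^+=-0.2640  v^+=-3.9138  a^+=-1.9153
step 6: x_pred=-6.3396  r=12.0096  x^+=-1.2355  v^+=-3.4099  a^+=0.0029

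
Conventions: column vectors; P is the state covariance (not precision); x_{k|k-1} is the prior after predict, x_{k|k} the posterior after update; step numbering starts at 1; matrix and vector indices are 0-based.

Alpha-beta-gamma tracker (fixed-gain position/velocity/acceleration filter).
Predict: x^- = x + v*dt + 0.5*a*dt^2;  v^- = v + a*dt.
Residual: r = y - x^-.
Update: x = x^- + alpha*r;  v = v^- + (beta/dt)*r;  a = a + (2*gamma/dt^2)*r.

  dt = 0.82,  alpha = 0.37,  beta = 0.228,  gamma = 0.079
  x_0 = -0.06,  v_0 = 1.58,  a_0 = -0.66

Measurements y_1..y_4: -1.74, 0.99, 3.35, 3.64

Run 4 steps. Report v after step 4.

v_post = 0.4891

step 1: x_pred=1.0137  r=-2.7537  x^+=-0.0052  v^+=0.2731  a^+=-1.3071
step 2: x_pred=-0.2206  r=1.2106  x^+=0.2273  v^+=-0.4620  a^+=-1.0226
step 3: x_pred=-0.4954  r=3.8454  x^+=0.9274  v^+=-0.2314  a^+=-0.1190
step 4: x_pred=0.6977  r=2.9423  x^+=1.7863  v^+=0.4891  a^+=0.5724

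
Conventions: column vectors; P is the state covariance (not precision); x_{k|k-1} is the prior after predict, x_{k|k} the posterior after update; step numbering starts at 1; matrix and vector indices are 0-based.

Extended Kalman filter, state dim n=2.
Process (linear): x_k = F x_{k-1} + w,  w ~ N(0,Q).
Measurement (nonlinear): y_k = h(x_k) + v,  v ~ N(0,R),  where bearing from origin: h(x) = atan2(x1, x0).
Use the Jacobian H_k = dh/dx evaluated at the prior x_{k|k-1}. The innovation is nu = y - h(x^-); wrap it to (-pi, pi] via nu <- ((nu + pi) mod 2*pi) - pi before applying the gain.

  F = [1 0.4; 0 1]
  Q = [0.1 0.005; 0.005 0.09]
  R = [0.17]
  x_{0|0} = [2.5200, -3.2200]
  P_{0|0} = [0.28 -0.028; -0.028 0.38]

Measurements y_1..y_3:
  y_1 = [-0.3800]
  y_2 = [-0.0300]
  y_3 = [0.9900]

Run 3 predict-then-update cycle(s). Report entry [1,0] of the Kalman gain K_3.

step 1: x^-=[1.2320, -3.2200]  P^-=[0.4184 0.1290; 0.1290 0.4700]  H_jac=[0.2709 0.1036]  S=[0.2130]  K=[0.5949; 0.3928]  nu=[0.8254]  x^+=[1.7230, -2.8958]  P^+=[0.3430 0.0792; 0.0792 0.4371]
step 2: x^-=[0.5647, -2.8958]  P^-=[0.5763 0.2591; 0.2591 0.5271]  H_jac=[0.3327 0.0649]  S=[0.2472]  K=[0.8437; 0.4870]  nu=[1.3482]  x^+=[1.7021, -2.2392]  P^+=[0.4004 0.1575; 0.1575 0.4685]
step 3: x^-=[0.8065, -2.2392]  P^-=[0.7014 0.3499; 0.3499 0.5585]  H_jac=[0.3953 0.1424]  S=[0.3303]  K=[0.9902; 0.6595]  nu=[2.2151]  x^+=[2.9999, -0.7783]  P^+=[0.3775 0.1342; 0.1342 0.4148]

K[1,0] = 0.6595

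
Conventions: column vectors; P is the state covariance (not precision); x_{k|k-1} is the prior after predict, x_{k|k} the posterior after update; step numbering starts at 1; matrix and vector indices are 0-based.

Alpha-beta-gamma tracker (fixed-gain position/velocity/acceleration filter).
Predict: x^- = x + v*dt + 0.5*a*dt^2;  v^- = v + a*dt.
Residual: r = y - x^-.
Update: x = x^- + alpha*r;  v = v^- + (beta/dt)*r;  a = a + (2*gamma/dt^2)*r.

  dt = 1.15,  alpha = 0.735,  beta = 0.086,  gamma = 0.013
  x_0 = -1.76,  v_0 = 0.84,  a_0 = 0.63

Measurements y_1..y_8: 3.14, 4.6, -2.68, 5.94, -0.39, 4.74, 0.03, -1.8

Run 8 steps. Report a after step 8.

a_post = -0.0317

step 1: x_pred=-0.3774  r=3.5174  x^+=2.2079  v^+=1.8275  a^+=0.6992
step 2: x_pred=4.7719  r=-0.1719  x^+=4.6455  v^+=2.6187  a^+=0.6958
step 3: x_pred=8.1171  r=-10.7971  x^+=0.1812  v^+=2.6114  a^+=0.4835
step 4: x_pred=3.5041  r=2.4359  x^+=5.2945  v^+=3.3496  a^+=0.5314
step 5: x_pred=9.4979  r=-9.8879  x^+=2.2303  v^+=3.2213  a^+=0.3370
step 6: x_pred=6.1576  r=-1.4176  x^+=5.1157  v^+=3.5028  a^+=0.3091
step 7: x_pred=9.3483  r=-9.3183  x^+=2.4993  v^+=3.1615  a^+=0.1259
step 8: x_pred=6.2183  r=-8.0183  x^+=0.3248  v^+=2.7066  a^+=-0.0317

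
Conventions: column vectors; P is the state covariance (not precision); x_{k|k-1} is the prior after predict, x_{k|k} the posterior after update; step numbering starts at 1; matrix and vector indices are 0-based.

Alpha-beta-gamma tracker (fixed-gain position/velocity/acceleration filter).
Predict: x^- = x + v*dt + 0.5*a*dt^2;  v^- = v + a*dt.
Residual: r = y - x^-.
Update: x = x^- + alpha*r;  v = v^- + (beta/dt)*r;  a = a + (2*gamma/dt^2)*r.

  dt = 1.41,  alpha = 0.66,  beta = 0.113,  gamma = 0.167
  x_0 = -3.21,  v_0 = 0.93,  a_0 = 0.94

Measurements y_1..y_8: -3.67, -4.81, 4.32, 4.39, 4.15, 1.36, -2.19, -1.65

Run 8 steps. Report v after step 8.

v_post = -5.4900

step 1: x_pred=-0.9643  r=-2.7057  x^+=-2.7501  v^+=2.0386  a^+=0.4854
step 2: x_pred=0.6069  r=-5.4169  x^+=-2.9683  v^+=2.2889  a^+=-0.4246
step 3: x_pred=-0.1630  r=4.4830  x^+=2.7958  v^+=2.0495  a^+=0.3285
step 4: x_pred=6.0122  r=-1.6222  x^+=4.9416  v^+=2.3828  a^+=0.0560
step 5: x_pred=8.3569  r=-4.2069  x^+=5.5804  v^+=2.1246  a^+=-0.6507
step 6: x_pred=7.9292  r=-6.5692  x^+=3.5935  v^+=0.6806  a^+=-1.7544
step 7: x_pred=2.8092  r=-4.9992  x^+=-0.4903  v^+=-2.1937  a^+=-2.5942
step 8: x_pred=-6.1622  r=4.5122  x^+=-3.1841  v^+=-5.4900  a^+=-1.8362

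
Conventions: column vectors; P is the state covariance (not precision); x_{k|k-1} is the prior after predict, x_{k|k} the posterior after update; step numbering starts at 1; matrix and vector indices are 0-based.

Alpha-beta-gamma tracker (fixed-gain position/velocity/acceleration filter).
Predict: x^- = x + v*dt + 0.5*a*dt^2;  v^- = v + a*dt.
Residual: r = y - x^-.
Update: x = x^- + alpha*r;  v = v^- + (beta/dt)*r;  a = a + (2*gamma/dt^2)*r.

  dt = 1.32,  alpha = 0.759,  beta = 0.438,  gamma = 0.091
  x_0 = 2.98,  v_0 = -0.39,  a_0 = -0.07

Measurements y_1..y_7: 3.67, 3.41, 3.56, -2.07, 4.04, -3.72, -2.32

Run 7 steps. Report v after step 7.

v_post = -1.4292

step 1: x_pred=2.4042  r=1.2658  x^+=3.3649  v^+=-0.0624  a^+=0.0622
step 2: x_pred=3.3368  r=0.0732  x^+=3.3924  v^+=0.0440  a^+=0.0699
step 3: x_pred=3.5113  r=0.0487  x^+=3.5483  v^+=0.1524  a^+=0.0749
step 4: x_pred=3.8147  r=-5.8847  x^+=-0.6518  v^+=-1.7013  a^+=-0.5397
step 5: x_pred=-3.3678  r=7.4078  x^+=2.2547  v^+=0.0442  a^+=0.2340
step 6: x_pred=2.5170  r=-6.2370  x^+=-2.2169  v^+=-1.7164  a^+=-0.4174
step 7: x_pred=-4.8462  r=2.5262  x^+=-2.9288  v^+=-1.4292  a^+=-0.1536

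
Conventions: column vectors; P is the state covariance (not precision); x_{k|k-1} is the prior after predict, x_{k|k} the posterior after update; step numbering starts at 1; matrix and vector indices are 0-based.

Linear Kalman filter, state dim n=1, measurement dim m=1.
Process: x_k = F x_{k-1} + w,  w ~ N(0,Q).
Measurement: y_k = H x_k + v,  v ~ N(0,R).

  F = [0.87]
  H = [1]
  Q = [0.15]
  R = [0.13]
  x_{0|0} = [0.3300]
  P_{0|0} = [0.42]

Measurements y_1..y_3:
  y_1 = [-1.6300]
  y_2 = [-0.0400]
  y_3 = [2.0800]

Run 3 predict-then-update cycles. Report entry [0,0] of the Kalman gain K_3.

step 1: x^-=[0.2871]  P^-=[0.4679]  S=[0.5979]  K=[0.7826]  nu=[-1.9171]  x^+=[-1.2132]  P^+=[0.1017]
step 2: x^-=[-1.0555]  P^-=[0.2270]  S=[0.3570]  K=[0.6359]  nu=[1.0155]  x^+=[-0.4098]  P^+=[0.0827]
step 3: x^-=[-0.3565]  P^-=[0.2126]  S=[0.3426]  K=[0.6205]  nu=[2.4365]  x^+=[1.1554]  P^+=[0.0807]

K[0,0] = 0.6205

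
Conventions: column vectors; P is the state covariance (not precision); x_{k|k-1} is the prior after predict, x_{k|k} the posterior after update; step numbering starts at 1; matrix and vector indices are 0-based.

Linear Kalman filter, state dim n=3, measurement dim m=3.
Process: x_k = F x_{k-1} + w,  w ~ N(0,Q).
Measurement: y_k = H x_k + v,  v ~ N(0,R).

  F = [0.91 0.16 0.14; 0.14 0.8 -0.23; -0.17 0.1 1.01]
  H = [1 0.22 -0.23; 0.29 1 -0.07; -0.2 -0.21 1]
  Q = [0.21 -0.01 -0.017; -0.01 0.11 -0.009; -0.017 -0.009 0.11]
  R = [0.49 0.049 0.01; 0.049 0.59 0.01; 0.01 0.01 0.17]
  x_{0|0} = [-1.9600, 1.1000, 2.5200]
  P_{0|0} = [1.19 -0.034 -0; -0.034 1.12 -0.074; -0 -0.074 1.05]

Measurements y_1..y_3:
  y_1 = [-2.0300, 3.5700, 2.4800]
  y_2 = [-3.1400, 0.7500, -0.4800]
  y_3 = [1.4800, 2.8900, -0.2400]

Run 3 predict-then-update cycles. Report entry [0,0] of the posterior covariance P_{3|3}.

P_post[0,0] = 0.2349

step 1: x^-=[-1.2548, 0.0260, 2.9884]  P^-=[1.2315 0.2201 -0.0499; 0.2201 0.9253 -0.2456; -0.0499 -0.2456 1.2129]  S=[1.9750 0.9304 -0.7320; 0.9304 1.7888 -0.6624; -0.7320 -0.6624 1.6145]  K=[0.6900 0.0036 0.1022; -0.0541 0.5549 -0.0966; 0.0876 0.0809 0.8623]  nu=[-0.0936, 4.1171, -0.7539]  x^+=[-1.3818, 2.3885, 2.6632]  P^+=[0.3733 -0.0653 0.0853; -0.0653 0.3461 0.0482; 0.0853 0.0482 0.1754]
step 2: x^-=[-0.5024, 1.1048, 3.1636]  P^-=[0.5363 0.0146 0.0362; 0.0146 0.3102 0.0303; 0.0362 0.0303 0.2859]  S=[1.0431 0.2806 -0.1351; 0.2806 0.9495 -0.0684; -0.1351 -0.0684 0.4651]  K=[0.5004 0.0280 -0.0099; -0.0217 0.3326 -0.0387; 0.0422 0.0530 0.6056]  nu=[-2.1531, 0.0123, -3.5121]  x^+=[-1.5446, 1.2917, 0.9466]  P^+=[0.2651 -0.0325 0.0498; -0.0325 0.2065 0.0334; 0.0498 0.0334 0.1209]
step 3: x^-=[-1.0664, 0.5994, 1.3478]  P^-=[0.4419 0.0150 0.0108; 0.0150 0.2310 0.0123; 0.0108 0.0123 0.2338]  S=[0.9558 0.2432 -0.1321; 0.2432 0.8659 -0.0687; -0.1321 -0.0687 0.4234]  K=[0.4480 0.0350 -0.0453; -0.0098 0.2695 -0.0520; 0.0254 0.0358 0.5546]  nu=[2.7245, 2.6942, -1.6752]  x^+=[0.3245, 1.3856, 0.5842]  P^+=[0.2349 -0.0232 0.0392; -0.0232 0.1664 0.0241; 0.0392 0.0241 0.1078]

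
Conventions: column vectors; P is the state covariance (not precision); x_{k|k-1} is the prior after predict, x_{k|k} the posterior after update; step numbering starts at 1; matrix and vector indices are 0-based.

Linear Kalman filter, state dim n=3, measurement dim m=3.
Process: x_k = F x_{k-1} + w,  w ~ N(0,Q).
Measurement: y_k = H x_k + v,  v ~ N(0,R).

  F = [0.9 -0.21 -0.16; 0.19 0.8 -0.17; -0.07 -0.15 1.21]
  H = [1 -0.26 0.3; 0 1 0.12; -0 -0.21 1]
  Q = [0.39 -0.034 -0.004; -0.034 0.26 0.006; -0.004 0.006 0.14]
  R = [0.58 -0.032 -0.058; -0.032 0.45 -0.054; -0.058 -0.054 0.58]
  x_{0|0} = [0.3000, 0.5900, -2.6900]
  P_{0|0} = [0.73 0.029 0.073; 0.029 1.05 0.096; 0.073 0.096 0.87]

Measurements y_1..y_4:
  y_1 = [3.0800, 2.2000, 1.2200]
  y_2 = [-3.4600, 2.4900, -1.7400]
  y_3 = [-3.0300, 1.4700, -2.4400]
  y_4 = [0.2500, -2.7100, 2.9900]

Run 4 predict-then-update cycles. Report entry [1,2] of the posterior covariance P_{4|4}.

P_post[1,2] = -0.0437

step 1: x^-=[0.5765, 0.9863, -3.3644]  P^-=[1.0243 -0.0644 -0.1306; -0.0644 0.9615 -0.1981; -0.1306 -0.1981 1.3944]  S=[1.7809 -0.3651 0.3597; -0.3651 1.3840 -0.2817; 0.3597 -0.2817 2.1000]  K=[0.6077 0.0719 -0.1502; -0.0591 0.6428 -0.0941; 0.0799 0.1390 0.6888]  nu=[3.7693, 1.6174, 4.7915]  x^+=[2.2635, 1.3521, 0.4617]  P^+=[0.4037 0.0353 -0.1188; 0.0353 0.2990 -0.0231; -0.1188 -0.0231 0.3825]
step 2: x^-=[1.6794, 1.4332, 0.1974]  P^-=[0.7593 0.0431 -0.2237; 0.0431 0.5017 -0.1686; -0.2237 -0.1686 0.7380]  S=[1.3093 -0.1649 0.0124; -0.1649 0.9218 -0.2351; 0.0124 -0.2351 1.4109]  K=[0.5307 0.0724 -0.1576; -0.0431 0.4858 -0.1128; 0.0341 0.0617 0.5581]  nu=[-4.8259, 1.0331, -1.6364]  x^+=[-0.5492, 2.3275, -0.8170]  P^+=[0.3600 0.0383 -0.1181; 0.0383 0.2310 -0.0407; -0.1181 -0.0407 0.3099]
step 3: x^-=[-0.8523, 1.8965, -1.2993]  P^-=[0.7165 0.0486 -0.2045; 0.0486 0.4601 -0.1624; -0.2045 -0.1624 0.6362]  S=[1.2622 -0.1483 -0.0043; -0.1483 0.8803 -0.2326; -0.0043 -0.2326 1.3047]  K=[0.5173 0.0750 -0.1495; -0.0409 0.4629 -0.1161; 0.0297 0.0451 0.5219]  nu=[-1.2948, -0.2706, -0.7425]  x^+=[-1.4315, 1.9104, -1.7374]  P^+=[0.3502 0.0388 -0.1126; 0.0388 0.2211 -0.0436; -0.1126 -0.0436 0.2894]
step 4: x^-=[-1.4115, 1.5517, -2.2886]  P^-=[0.7057 0.0477 -0.1937; 0.0477 0.4534 -0.1585; -0.1937 -0.1585 0.6061]  S=[1.2546 -0.1463 -0.0039; -0.1463 0.8741 -0.2310; -0.0039 -0.2310 1.2727]  K=[0.5147 0.0758 -0.1447; -0.0407 0.4595 -0.1161; 0.0298 0.0417 0.5101]  nu=[2.7516, -3.9871, 5.6045]  x^+=[-1.1087, -1.0429, 0.4860]  P^+=[0.3474 0.0386 -0.1098; 0.0386 0.2196 -0.0437; -0.1098 -0.0437 0.2827]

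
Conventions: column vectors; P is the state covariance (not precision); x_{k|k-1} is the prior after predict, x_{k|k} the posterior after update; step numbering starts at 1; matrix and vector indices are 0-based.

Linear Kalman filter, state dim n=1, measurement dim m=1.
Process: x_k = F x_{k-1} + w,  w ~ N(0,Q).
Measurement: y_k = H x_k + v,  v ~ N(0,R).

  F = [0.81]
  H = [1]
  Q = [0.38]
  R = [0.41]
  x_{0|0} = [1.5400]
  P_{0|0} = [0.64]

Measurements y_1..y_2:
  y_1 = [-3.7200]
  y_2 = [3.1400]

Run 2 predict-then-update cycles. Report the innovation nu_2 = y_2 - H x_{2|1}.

step 1: x^-=[1.2474]  P^-=[0.7999]  S=[1.2099]  K=[0.6611]  nu=[-4.9674]  x^+=[-2.0367]  P^+=[0.2711]
step 2: x^-=[-1.6497]  P^-=[0.5578]  S=[0.9678]  K=[0.5764]  nu=[4.7897]  x^+=[1.1110]  P^+=[0.2363]

innov = [4.7897]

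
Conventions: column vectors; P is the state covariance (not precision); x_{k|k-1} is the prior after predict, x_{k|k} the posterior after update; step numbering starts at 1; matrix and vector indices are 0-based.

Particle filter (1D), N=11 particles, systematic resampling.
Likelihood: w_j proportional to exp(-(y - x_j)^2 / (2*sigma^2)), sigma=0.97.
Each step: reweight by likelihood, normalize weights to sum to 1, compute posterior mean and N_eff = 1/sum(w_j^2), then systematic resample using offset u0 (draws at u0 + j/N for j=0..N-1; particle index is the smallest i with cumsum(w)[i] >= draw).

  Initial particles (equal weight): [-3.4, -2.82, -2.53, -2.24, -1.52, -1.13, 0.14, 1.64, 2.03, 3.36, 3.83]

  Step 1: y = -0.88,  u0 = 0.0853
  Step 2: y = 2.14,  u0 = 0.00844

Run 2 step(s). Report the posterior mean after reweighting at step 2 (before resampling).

step 1: w=[0.0108, 0.0427, 0.0742, 0.1180, 0.2536, 0.3050, 0.1814, 0.0108, 0.0035, 0.0000, 0.0000]  mean=-1.2889  Neff=4.7226  idx=[2, 3, 4, 4, 4, 5, 5, 5, 6, 6, 7]
step 2: w=[0.0000, 0.0000, 0.0007, 0.0007, 0.0007, 0.0030, 0.0030, 0.0030, 0.1059, 0.1059, 0.7769]  mean=1.2902  Neff=1.5973  idx=[7, 8, 9, 10, 10, 10, 10, 10, 10, 10, 10]

post_mean = 1.2902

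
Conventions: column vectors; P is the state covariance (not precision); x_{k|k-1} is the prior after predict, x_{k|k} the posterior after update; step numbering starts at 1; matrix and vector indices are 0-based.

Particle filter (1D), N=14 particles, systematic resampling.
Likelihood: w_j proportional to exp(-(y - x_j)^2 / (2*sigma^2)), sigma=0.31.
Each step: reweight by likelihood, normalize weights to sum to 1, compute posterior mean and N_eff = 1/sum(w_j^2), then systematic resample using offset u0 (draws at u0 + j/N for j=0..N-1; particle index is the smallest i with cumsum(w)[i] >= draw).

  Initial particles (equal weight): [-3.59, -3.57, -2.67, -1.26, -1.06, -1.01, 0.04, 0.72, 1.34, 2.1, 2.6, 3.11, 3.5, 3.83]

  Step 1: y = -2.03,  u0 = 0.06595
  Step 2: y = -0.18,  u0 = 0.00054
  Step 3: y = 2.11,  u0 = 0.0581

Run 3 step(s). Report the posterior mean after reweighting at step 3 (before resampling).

step 1: w=[0.0000, 0.0000, 0.6730, 0.2593, 0.0424, 0.0253, 0.0000, 0.0000, 0.0000, 0.0000, 0.0000, 0.0000, 0.0000, 0.0000]  mean=-2.1942  Neff=1.9136  idx=[2, 2, 2, 2, 2, 2, 2, 2, 2, 3, 3, 3, 3, 5]
step 2: w=[0.0000, 0.0000, 0.0000, 0.0000, 0.0000, 0.0000, 0.0000, 0.0000, 0.0000, 0.0625, 0.0625, 0.0625, 0.0625, 0.7499]  mean=-1.0725  Neff=1.7301  idx=[9, 10, 11, 12, 13, 13, 13, 13, 13, 13, 13, 13, 13, 13]
step 3: w=[0.0000, 0.0000, 0.0000, 0.0000, 0.1000, 0.1000, 0.1000, 0.1000, 0.1000, 0.1000, 0.1000, 0.1000, 0.1000, 0.1000]  mean=-1.0100  Neff=10.0017  idx=[4, 5, 6, 6, 7, 8, 8, 9, 10, 11, 11, 12, 13, 13]

post_mean = -1.0100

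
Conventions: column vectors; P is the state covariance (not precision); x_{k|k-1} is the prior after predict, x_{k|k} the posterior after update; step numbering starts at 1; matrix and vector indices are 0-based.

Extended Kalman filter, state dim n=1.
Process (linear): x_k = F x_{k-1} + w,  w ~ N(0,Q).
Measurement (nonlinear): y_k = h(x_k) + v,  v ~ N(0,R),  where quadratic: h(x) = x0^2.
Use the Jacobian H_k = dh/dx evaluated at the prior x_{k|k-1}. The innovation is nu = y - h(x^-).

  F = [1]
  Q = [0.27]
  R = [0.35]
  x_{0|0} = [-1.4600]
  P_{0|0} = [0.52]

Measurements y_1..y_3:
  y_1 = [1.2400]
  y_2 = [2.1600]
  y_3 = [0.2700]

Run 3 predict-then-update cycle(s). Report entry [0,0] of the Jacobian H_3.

H_jac[0,0] = -2.9003

step 1: x^-=[-1.4600]  P^-=[0.7900]  H_jac=[-2.9200]  S=[7.0859]  K=[-0.3255]  nu=[-0.8916]  x^+=[-1.1697]  P^+=[0.0390]
step 2: x^-=[-1.1697]  P^-=[0.3090]  H_jac=[-2.3395]  S=[2.0413]  K=[-0.3542]  nu=[0.7917]  x^+=[-1.4501]  P^+=[0.0530]
step 3: x^-=[-1.4501]  P^-=[0.3230]  H_jac=[-2.9003]  S=[3.0668]  K=[-0.3054]  nu=[-1.8329]  x^+=[-0.8903]  P^+=[0.0369]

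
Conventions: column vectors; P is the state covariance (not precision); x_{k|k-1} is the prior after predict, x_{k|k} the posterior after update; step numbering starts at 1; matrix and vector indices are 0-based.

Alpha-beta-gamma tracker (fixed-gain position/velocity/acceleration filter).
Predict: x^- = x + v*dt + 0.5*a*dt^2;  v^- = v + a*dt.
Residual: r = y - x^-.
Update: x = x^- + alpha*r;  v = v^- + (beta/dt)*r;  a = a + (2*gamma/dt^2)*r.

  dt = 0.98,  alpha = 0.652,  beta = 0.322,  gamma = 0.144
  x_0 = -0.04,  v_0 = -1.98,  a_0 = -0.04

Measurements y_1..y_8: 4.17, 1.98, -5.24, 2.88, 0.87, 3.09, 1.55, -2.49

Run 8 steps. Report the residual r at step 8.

step 1: x_pred=-1.9996  r=6.1696  x^+=2.0230  v^+=0.0080  a^+=1.8101
step 2: x_pred=2.9000  r=-0.9200  x^+=2.3002  v^+=1.4796  a^+=1.5342
step 3: x_pred=4.4869  r=-9.7269  x^+=-1.8550  v^+=-0.2128  a^+=-1.3826
step 4: x_pred=-2.7276  r=5.6076  x^+=0.9286  v^+=0.2747  a^+=0.2989
step 5: x_pred=1.3413  r=-0.4713  x^+=1.0340  v^+=0.4128  a^+=0.1576
step 6: x_pred=1.5142  r=1.5758  x^+=2.5416  v^+=1.0850  a^+=0.6302
step 7: x_pred=3.9075  r=-2.3575  x^+=2.3704  v^+=0.9279  a^+=-0.0768
step 8: x_pred=3.2429  r=-5.7329  x^+=-0.4949  v^+=-1.0310  a^+=-1.7960

resid = -5.7329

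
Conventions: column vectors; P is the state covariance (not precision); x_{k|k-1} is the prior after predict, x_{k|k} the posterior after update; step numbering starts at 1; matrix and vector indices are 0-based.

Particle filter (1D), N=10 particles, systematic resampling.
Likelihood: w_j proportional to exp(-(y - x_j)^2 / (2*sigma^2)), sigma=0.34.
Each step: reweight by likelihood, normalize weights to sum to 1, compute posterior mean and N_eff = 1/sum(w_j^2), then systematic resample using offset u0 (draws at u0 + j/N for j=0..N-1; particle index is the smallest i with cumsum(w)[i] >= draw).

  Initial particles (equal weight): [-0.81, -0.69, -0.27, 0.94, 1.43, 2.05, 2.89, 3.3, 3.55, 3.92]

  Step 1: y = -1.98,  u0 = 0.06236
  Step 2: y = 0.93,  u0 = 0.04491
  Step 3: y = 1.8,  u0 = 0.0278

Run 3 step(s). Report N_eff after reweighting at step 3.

step 1: w=[0.7812, 0.2179, 0.0009, 0.0000, 0.0000, 0.0000, 0.0000, 0.0000, 0.0000, 0.0000]  mean=-0.7833  Neff=1.5204  idx=[0, 0, 0, 0, 0, 0, 0, 0, 1, 1]
step 2: w=[0.0514, 0.0514, 0.0514, 0.0514, 0.0514, 0.0514, 0.0514, 0.0514, 0.2942, 0.2942]  mean=-0.7394  Neff=5.1462  idx=[0, 2, 4, 6, 8, 8, 8, 9, 9, 9]
step 3: w=[0.0113, 0.0113, 0.0113, 0.0113, 0.1591, 0.1591, 0.1591, 0.1591, 0.1591, 0.1591]  mean=-0.6954  Neff=6.5583  idx=[2, 4, 5, 5, 6, 7, 7, 8, 8, 9]

N_eff = 6.5583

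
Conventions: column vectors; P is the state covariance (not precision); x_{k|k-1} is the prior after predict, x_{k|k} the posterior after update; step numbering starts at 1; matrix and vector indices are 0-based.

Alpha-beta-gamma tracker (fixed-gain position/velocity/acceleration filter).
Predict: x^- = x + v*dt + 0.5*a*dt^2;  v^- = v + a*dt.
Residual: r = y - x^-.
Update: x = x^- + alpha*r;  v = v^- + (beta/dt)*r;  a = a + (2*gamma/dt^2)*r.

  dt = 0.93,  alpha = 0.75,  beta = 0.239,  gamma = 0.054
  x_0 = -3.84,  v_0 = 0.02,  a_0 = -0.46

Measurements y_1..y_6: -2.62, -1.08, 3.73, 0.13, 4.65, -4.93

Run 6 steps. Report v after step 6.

v_post = -0.5799

step 1: x_pred=-4.0203  r=1.4003  x^+=-2.9701  v^+=-0.0479  a^+=-0.2851
step 2: x_pred=-3.1380  r=2.0580  x^+=-1.5945  v^+=0.2158  a^+=-0.0282
step 3: x_pred=-1.4060  r=5.1360  x^+=2.4460  v^+=1.5095  a^+=0.6132
step 4: x_pred=4.1150  r=-3.9850  x^+=1.1262  v^+=1.0556  a^+=0.1156
step 5: x_pred=2.1580  r=2.4920  x^+=4.0270  v^+=1.8035  a^+=0.4267
step 6: x_pred=5.8888  r=-10.8188  x^+=-2.2253  v^+=-0.5799  a^+=-0.9242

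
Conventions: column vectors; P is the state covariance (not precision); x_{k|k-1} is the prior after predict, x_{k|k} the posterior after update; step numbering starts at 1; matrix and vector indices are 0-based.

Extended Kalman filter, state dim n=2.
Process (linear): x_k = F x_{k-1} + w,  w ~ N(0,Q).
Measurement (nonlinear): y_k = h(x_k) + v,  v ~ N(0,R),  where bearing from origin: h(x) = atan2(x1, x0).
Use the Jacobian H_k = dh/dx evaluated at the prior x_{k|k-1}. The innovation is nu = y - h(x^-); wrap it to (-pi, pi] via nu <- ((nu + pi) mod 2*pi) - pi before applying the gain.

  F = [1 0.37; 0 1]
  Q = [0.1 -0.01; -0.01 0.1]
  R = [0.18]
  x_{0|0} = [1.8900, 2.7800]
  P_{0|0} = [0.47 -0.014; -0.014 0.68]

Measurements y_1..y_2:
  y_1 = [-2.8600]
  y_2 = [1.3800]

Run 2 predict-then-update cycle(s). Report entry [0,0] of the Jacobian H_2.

step 1: x^-=[2.9186, 2.7800]  P^-=[0.6527 0.2276; 0.2276 0.7800]  H_jac=[-0.1711 0.1796]  S=[0.2103]  K=[-0.3367; 0.4811]  nu=[2.6621]  x^+=[2.0223, 4.0608]  P^+=[0.6289 0.2617; 0.2617 0.7313]
step 2: x^-=[3.5248, 4.0608]  P^-=[1.0226 0.5223; 0.5223 0.8313]  H_jac=[-0.1404 0.1219]  S=[0.1946]  K=[-0.4108; 0.1438]  nu=[0.5241]  x^+=[3.3095, 4.1362]  P^+=[0.9898 0.5338; 0.5338 0.8273]

H_jac[0,0] = -0.1404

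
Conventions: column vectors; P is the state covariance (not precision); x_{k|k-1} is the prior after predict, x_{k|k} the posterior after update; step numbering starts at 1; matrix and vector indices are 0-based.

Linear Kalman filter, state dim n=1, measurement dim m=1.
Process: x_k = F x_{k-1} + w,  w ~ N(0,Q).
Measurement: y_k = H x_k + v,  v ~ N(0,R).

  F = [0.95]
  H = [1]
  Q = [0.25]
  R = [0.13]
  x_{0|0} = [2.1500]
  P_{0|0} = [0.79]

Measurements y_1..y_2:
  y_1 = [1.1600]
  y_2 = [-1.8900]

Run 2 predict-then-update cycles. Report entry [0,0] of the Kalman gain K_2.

step 1: x^-=[2.0425]  P^-=[0.9630]  S=[1.0930]  K=[0.8811]  nu=[-0.8825]  x^+=[1.2650]  P^+=[0.1145]
step 2: x^-=[1.2017]  P^-=[0.3534]  S=[0.4834]  K=[0.7311]  nu=[-3.0917]  x^+=[-1.0585]  P^+=[0.0950]

K[0,0] = 0.7311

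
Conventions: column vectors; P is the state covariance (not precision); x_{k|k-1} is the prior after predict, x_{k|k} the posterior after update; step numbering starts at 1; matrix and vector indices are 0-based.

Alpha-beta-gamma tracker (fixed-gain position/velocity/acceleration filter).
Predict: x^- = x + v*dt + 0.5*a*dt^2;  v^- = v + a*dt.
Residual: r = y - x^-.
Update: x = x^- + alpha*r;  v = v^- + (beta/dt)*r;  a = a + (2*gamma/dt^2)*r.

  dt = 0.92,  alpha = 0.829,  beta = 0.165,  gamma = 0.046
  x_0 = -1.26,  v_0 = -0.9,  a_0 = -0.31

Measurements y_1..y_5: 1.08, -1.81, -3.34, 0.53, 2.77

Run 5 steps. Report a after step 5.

step 1: x_pred=-2.2192  r=3.2992  x^+=0.5158  v^+=-0.5935  a^+=0.0486
step 2: x_pred=-0.0096  r=-1.8004  x^+=-1.5021  v^+=-0.8717  a^+=-0.1471
step 3: x_pred=-2.3663  r=-0.9737  x^+=-3.1735  v^+=-1.1816  a^+=-0.2529
step 4: x_pred=-4.3676  r=4.8976  x^+=-0.3075  v^+=-0.5359  a^+=0.2794
step 5: x_pred=-0.6823  r=3.4523  x^+=2.1797  v^+=0.3403  a^+=0.6547

a_post = 0.6547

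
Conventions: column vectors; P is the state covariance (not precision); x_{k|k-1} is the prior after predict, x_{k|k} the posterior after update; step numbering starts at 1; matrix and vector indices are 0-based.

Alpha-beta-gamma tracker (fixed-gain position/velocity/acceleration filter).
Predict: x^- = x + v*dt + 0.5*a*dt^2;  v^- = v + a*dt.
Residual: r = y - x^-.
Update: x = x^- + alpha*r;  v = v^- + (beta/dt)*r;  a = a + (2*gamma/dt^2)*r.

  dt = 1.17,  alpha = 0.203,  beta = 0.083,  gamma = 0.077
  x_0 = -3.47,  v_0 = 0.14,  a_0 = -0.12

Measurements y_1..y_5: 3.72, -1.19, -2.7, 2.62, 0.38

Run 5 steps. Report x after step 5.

step 1: x_pred=-3.3883  r=7.1083  x^+=-1.9453  v^+=0.5039  a^+=0.6797
step 2: x_pred=-0.8906  r=-0.2994  x^+=-0.9514  v^+=1.2779  a^+=0.6460
step 3: x_pred=0.9859  r=-3.6859  x^+=0.2376  v^+=1.7722  a^+=0.2313
step 4: x_pred=2.4694  r=0.1506  x^+=2.5000  v^+=2.0536  a^+=0.2483
step 5: x_pred=5.0726  r=-4.6926  x^+=4.1200  v^+=2.0111  a^+=-0.2796

x_post = 4.1200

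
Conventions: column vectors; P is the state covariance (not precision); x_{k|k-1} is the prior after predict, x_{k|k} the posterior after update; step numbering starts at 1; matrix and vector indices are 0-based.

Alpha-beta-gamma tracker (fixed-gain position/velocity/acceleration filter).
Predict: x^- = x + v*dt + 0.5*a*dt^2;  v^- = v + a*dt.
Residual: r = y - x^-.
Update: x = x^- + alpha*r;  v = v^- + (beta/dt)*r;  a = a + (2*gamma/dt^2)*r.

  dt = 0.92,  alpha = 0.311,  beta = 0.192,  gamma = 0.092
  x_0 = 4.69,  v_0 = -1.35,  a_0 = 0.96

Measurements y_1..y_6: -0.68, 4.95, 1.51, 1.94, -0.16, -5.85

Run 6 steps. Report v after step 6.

v_post = -1.2384

step 1: x_pred=3.8543  r=-4.5343  x^+=2.4441  v^+=-1.4131  a^+=-0.0257
step 2: x_pred=1.1332  r=3.8168  x^+=2.3202  v^+=-0.6402  a^+=0.8040
step 3: x_pred=2.0715  r=-0.5615  x^+=1.8969  v^+=-0.0177  a^+=0.6820
step 4: x_pred=2.1692  r=-0.2292  x^+=2.0979  v^+=0.5619  a^+=0.6321
step 5: x_pred=2.8824  r=-3.0424  x^+=1.9362  v^+=0.5085  a^+=-0.0293
step 6: x_pred=2.3917  r=-8.2417  x^+=-0.1715  v^+=-1.2384  a^+=-1.8209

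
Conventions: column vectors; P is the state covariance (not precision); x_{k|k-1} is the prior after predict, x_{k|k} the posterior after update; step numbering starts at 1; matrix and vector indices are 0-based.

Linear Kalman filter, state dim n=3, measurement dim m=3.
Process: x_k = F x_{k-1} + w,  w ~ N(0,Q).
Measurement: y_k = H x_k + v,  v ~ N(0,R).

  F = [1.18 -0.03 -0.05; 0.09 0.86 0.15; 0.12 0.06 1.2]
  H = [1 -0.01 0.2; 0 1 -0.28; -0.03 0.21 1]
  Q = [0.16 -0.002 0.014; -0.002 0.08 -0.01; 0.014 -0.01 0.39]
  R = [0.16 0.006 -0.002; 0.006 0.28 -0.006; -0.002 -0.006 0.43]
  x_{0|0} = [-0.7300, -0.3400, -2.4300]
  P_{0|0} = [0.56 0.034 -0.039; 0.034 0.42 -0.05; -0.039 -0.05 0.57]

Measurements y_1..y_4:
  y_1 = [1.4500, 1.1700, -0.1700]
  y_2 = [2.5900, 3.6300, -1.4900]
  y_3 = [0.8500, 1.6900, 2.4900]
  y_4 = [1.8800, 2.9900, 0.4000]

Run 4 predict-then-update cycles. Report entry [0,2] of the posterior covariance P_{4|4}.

step 1: x^-=[-0.7297, -0.7226, -3.0240]  P^-=[0.9436 0.0724 0.0076; 0.0724 0.3993 0.0670; 0.0076 0.0670 1.2024]  S=[1.1530 0.0186 0.2343; 0.0186 0.7360 -0.1978; 0.2343 -0.1978 1.6777]  K=[0.8419 0.0432 -0.1157; 0.0316 0.5565 0.1499; 0.0767 -0.1821 0.6928]  nu=[2.7773, 1.0459, 2.9839]  x^+=[1.3081, 0.3943, -0.9341]  P^+=[0.1449 0.0043 -0.0483; 0.0043 0.1627 0.0270; -0.0483 0.0270 0.2917]
step 2: x^-=[1.5785, 0.3167, -0.9403]  P^-=[0.3681 0.0018 -0.0521; 0.0018 0.2144 0.0750; -0.0521 0.0750 0.8028]  S=[0.5390 -0.0095 0.0980; -0.0095 0.5153 -0.1157; 0.0980 -0.1157 1.2772]  K=[0.6820 0.0220 -0.0995; 0.0107 0.4046 0.1297; 0.0840 -0.1495 0.6221]  nu=[1.2027, 3.0500, -0.5689]  x^+=[2.5225, 1.4897, -1.6491]  P^+=[0.1176 -0.0005 -0.0406; -0.0005 0.1204 0.0280; -0.0406 0.0280 0.2611]
step 3: x^-=[3.0143, 1.2608, -1.5868]  P^-=[0.3294 -0.0035 -0.0437; -0.0035 0.1819 0.0685; -0.0437 0.0685 0.7605]  S=[0.5021 -0.0157 0.0979; -0.0157 0.4832 -0.1165; 0.0979 -0.1165 1.2302]  K=[0.6576 0.0167 -0.0949; 0.0046 0.3662 0.1211; 0.0911 -0.1490 0.6096]  nu=[-1.8343, -0.0151, 3.9025]  x^+=[1.4375, 1.7195, 0.6272]  P^+=[0.1132 -0.0016 -0.0385; -0.0016 0.1094 0.0269; -0.0385 0.0269 0.2560]
step 4: x^-=[1.6133, 1.7022, 1.0283]  P^-=[0.3231 -0.0042 -0.0409; -0.0042 0.1732 0.0659; -0.0409 0.0659 0.7535]  S=[0.4967 -0.0173 0.0992; -0.0173 0.4754 -0.1188; 0.0992 -0.1188 1.2216]  K=[0.6533 0.0156 -0.0937; 0.0033 0.3552 0.1181; 0.0932 -0.1501 0.6070]  nu=[0.0781, 1.5757, -0.9374]  x^+=[1.7767, 2.1514, 0.2301]  P^+=[0.1124 -0.0018 -0.0379; -0.0018 0.1061 0.0263; -0.0379 0.0263 0.2550]

P_post[0,2] = -0.0379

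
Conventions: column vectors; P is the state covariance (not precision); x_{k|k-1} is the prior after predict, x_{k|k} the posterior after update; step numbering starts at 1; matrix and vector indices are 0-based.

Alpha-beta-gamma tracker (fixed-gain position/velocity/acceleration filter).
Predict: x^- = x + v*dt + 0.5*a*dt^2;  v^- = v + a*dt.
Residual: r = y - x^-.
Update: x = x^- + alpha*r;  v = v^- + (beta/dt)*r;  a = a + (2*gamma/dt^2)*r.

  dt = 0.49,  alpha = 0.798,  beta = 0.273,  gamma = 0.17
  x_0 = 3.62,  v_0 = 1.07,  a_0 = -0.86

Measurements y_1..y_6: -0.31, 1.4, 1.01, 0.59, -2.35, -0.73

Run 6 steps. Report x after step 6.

step 1: x_pred=4.0411  r=-4.3511  x^+=0.5689  v^+=-1.7756  a^+=-7.0214
step 2: x_pred=-1.1440  r=2.5440  x^+=0.8861  v^+=-3.7987  a^+=-3.4189
step 3: x_pred=-1.3857  r=2.3957  x^+=0.5261  v^+=-4.1392  a^+=-0.0264
step 4: x_pred=-1.5053  r=2.0953  x^+=0.1667  v^+=-2.9847  a^+=2.9407
step 5: x_pred=-0.9427  r=-1.4073  x^+=-2.0657  v^+=-2.3279  a^+=0.9479
step 6: x_pred=-3.0926  r=2.3626  x^+=-1.2072  v^+=-0.5471  a^+=4.2935

x_post = -1.2072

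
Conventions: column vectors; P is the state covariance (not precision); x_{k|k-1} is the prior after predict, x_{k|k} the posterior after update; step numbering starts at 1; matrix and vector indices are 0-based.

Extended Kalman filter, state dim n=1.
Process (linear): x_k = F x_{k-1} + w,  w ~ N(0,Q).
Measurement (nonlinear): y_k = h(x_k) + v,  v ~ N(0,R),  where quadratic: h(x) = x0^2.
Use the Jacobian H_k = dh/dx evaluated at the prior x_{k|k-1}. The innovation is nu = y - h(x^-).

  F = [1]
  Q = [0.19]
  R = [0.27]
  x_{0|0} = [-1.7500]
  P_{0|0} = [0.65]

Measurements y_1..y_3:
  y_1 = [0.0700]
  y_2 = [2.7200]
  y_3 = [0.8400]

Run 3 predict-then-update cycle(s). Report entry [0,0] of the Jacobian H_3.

step 1: x^-=[-1.7500]  P^-=[0.8400]  H_jac=[-3.5000]  S=[10.5600]  K=[-0.2784]  nu=[-2.9925]  x^+=[-0.9169]  P^+=[0.0215]
step 2: x^-=[-0.9169]  P^-=[0.2115]  H_jac=[-1.8337]  S=[0.9811]  K=[-0.3953]  nu=[1.8794]  x^+=[-1.6597]  P^+=[0.0582]
step 3: x^-=[-1.6597]  P^-=[0.2482]  H_jac=[-3.3194]  S=[3.0048]  K=[-0.2742]  nu=[-1.9146]  x^+=[-1.1347]  P^+=[0.0223]

H_jac[0,0] = -3.3194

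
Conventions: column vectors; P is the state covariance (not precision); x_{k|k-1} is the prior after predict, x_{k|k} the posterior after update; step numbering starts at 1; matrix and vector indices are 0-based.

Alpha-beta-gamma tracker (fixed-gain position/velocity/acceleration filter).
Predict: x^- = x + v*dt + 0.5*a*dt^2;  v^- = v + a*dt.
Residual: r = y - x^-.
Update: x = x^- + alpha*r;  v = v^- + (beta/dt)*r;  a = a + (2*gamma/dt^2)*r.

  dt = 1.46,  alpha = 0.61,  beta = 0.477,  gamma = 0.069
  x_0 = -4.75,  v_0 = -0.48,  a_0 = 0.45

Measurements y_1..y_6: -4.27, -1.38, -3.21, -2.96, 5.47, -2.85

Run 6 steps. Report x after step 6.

step 1: x_pred=-4.9712  r=0.7012  x^+=-4.5435  v^+=0.4061  a^+=0.4954
step 2: x_pred=-3.4226  r=2.0426  x^+=-2.1766  v^+=1.7967  a^+=0.6276
step 3: x_pred=1.1155  r=-4.3255  x^+=-1.5231  v^+=1.2998  a^+=0.3476
step 4: x_pred=0.7452  r=-3.7052  x^+=-1.5150  v^+=0.5968  a^+=0.1077
step 5: x_pred=-0.5288  r=5.9988  x^+=3.1305  v^+=2.7140  a^+=0.4961
step 6: x_pred=7.6216  r=-10.4716  x^+=1.2339  v^+=0.0171  a^+=-0.1818

x_post = 1.2339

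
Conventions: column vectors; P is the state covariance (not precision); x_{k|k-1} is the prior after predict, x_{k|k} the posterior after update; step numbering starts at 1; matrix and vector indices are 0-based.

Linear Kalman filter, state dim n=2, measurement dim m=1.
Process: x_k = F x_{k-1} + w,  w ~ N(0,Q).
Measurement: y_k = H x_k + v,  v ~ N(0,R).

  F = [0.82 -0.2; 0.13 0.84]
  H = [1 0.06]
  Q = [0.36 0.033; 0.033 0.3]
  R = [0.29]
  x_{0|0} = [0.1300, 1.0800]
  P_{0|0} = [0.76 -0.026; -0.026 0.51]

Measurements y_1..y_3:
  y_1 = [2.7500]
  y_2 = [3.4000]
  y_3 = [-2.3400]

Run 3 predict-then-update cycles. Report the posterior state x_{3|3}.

x_post = [-0.8780, 1.5839]

step 1: x^-=[-0.1094, 0.9241]  P^-=[0.9000 0.0111; 0.0111 0.6670]  S=[1.1937]  K=[0.7545; 0.0428]  nu=[2.8040]  x^+=[2.0061, 1.0442]  P^+=[0.2204 -0.0275; -0.0275 0.6648]
step 2: x^-=[1.4362, 1.1379]  P^-=[0.5438 -0.0734; -0.0734 0.7668]  S=[0.8278]  K=[0.6517; -0.0331]  nu=[1.8955]  x^+=[2.6714, 1.0752]  P^+=[0.1923 -0.0556; -0.0556 0.7659]
step 3: x^-=[1.9755, 1.2505]  P^-=[0.5382 -0.1120; -0.1120 0.8316]  S=[0.8177]  K=[0.6499; -0.0759]  nu=[-4.3906]  x^+=[-0.8780, 1.5839]  P^+=[0.1928 -0.0716; -0.0716 0.8268]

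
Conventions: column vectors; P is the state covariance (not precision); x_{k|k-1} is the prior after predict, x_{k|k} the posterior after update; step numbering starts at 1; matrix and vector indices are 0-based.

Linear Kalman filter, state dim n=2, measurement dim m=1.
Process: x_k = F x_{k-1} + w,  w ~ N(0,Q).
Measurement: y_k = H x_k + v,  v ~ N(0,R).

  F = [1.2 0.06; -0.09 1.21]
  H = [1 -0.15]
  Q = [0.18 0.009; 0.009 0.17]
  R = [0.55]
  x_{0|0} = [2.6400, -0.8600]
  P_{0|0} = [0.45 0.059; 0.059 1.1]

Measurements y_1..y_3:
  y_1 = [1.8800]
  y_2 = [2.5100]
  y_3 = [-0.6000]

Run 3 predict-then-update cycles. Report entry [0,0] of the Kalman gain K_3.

K[0,0] = 0.5540

step 1: x^-=[3.1164, -1.2782]  P^-=[0.8405 0.1256; 0.1256 1.7713]  S=[1.3926]  K=[0.5900; -0.1006]  nu=[-1.4281]  x^+=[2.2738, -1.1345]  P^+=[0.3557 0.2083; 0.2083 1.7572]
step 2: x^-=[2.6605, -1.5774]  P^-=[0.7286 0.3994; 0.3994 2.7003]  S=[1.2195]  K=[0.5483; -0.0046]  nu=[-0.3872]  x^+=[2.4483, -1.5757]  P^+=[0.3619 0.4025; 0.4025 2.7002]
step 3: x^-=[2.8434, -2.1269]  P^-=[0.7689 0.7482; 0.7482 4.0387]  S=[1.1853]  K=[0.5540; 0.1201]  nu=[-3.7624]  x^+=[0.7590, -2.5789]  P^+=[0.4051 0.6693; 0.6693 4.0216]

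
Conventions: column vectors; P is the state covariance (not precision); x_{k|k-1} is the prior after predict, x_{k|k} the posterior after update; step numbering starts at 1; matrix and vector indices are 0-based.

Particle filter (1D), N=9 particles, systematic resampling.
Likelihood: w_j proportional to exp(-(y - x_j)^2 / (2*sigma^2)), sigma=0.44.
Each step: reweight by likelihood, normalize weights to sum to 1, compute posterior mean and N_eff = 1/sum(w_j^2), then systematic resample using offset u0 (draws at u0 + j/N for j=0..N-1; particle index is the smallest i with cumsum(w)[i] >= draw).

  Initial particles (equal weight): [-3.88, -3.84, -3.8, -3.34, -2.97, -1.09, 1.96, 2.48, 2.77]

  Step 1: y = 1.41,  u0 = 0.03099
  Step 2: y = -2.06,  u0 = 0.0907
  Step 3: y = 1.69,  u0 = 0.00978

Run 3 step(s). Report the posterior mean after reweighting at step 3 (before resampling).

post_mean = 1.9600

step 1: w=[0.0000, 0.0000, 0.0000, 0.0000, 0.0000, 0.0000, 0.8834, 0.1003, 0.0163]  mean=2.0253  Neff=1.2645  idx=[6, 6, 6, 6, 6, 6, 6, 6, 7]
step 2: w=[0.1250, 0.1250, 0.1250, 0.1250, 0.1250, 0.1250, 0.1250, 0.1250, 0.0000]  mean=1.9600  Neff=8.0000  idx=[0, 1, 2, 3, 4, 5, 6, 6, 7]
step 3: w=[0.1111, 0.1111, 0.1111, 0.1111, 0.1111, 0.1111, 0.1111, 0.1111, 0.1111]  mean=1.9600  Neff=9.0000  idx=[0, 1, 2, 3, 4, 5, 6, 7, 8]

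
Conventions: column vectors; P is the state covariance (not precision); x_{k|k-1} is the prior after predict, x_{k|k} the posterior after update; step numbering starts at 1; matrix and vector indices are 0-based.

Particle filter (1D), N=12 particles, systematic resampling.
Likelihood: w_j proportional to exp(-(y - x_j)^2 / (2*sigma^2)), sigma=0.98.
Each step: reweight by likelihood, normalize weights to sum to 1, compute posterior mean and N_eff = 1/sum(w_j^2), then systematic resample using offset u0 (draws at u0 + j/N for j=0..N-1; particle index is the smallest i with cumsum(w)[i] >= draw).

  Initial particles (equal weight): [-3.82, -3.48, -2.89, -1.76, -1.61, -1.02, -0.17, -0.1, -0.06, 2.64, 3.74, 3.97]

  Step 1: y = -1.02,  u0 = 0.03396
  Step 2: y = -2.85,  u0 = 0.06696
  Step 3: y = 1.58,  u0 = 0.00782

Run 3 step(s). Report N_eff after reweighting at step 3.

N_eff = 1.5255

step 1: w=[0.0035, 0.0090, 0.0340, 0.1580, 0.1753, 0.2102, 0.1443, 0.1353, 0.1301, 0.0002, 0.0000, 0.0000]  mean=-0.9634  Neff=6.3617  idx=[2, 3, 3, 4, 4, 5, 5, 6, 6, 7, 7, 8]
step 2: w=[0.2914, 0.1571, 0.1571, 0.1310, 0.1310, 0.0510, 0.0510, 0.0069, 0.0069, 0.0057, 0.0057, 0.0051]  mean=-1.9250  Neff=5.7467  idx=[0, 0, 0, 1, 1, 2, 2, 3, 3, 4, 5, 9]
step 3: w=[0.0001, 0.0001, 0.0001, 0.0105, 0.0105, 0.0105, 0.0105, 0.0174, 0.0174, 0.0174, 0.1033, 0.8022]  mean=-0.3445  Neff=1.5255  idx=[3, 9, 10, 11, 11, 11, 11, 11, 11, 11, 11, 11]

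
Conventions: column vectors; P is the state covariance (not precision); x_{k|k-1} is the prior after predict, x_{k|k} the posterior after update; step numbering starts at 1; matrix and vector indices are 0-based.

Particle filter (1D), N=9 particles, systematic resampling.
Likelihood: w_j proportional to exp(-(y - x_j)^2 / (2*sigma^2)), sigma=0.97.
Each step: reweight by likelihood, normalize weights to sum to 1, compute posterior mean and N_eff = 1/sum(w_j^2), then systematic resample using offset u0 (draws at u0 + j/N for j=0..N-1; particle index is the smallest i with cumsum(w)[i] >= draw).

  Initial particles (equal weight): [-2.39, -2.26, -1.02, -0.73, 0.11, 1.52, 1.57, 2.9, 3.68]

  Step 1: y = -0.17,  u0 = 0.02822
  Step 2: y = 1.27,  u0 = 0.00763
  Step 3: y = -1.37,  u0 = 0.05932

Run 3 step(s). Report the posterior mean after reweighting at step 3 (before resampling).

step 1: w=[0.0236, 0.0318, 0.2209, 0.2745, 0.3110, 0.0711, 0.0649, 0.0022, 0.0001]  mean=-0.3032  Neff=4.3167  idx=[1, 2, 2, 3, 3, 4, 4, 4, 5]
step 2: w=[0.0005, 0.0220, 0.0220, 0.0427, 0.0427, 0.1748, 0.1748, 0.1748, 0.3457]  mean=0.4749  Neff=4.6337  idx=[1, 4, 5, 6, 6, 7, 8, 8, 8]
step 3: w=[0.3097, 0.2658, 0.1032, 0.1032, 0.1032, 0.1032, 0.0039, 0.0039, 0.0039]  mean=-0.4467  Neff=4.7799  idx=[0, 0, 0, 1, 1, 2, 3, 4, 5]

post_mean = -0.4467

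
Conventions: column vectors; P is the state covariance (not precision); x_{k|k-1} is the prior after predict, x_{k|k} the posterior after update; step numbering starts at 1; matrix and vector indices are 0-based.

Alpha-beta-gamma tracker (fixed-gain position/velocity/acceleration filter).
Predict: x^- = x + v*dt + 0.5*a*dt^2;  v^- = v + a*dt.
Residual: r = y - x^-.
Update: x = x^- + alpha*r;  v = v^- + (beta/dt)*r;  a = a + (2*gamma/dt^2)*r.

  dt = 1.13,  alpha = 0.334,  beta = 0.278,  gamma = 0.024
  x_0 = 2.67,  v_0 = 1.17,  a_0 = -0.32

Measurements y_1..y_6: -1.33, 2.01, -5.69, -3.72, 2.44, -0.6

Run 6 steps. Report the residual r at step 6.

resid = 5.9693

step 1: x_pred=3.7878  r=-5.1178  x^+=2.0785  v^+=-0.4507  a^+=-0.5124
step 2: x_pred=1.2421  r=0.7679  x^+=1.4986  v^+=-0.8407  a^+=-0.4835
step 3: x_pred=0.2398  r=-5.9298  x^+=-1.7407  v^+=-2.8460  a^+=-0.7064
step 4: x_pred=-5.4077  r=1.6877  x^+=-4.8440  v^+=-3.2290  a^+=-0.6430
step 5: x_pred=-8.9033  r=11.3433  x^+=-5.1146  v^+=-1.1649  a^+=-0.2166
step 6: x_pred=-6.5693  r=5.9693  x^+=-4.5755  v^+=0.0589  a^+=0.0078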